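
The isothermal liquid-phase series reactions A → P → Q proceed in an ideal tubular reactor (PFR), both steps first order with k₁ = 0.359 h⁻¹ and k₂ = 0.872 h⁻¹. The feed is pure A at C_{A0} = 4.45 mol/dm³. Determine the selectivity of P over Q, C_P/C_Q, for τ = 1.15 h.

1.57

For first-order series with pure A initially, C_P(τ) = k₁C_{A0}/(k₂−k₁)·(e^(−k₁τ) − e^(−k₂τ)).
e^(−k₁τ) = e^(−0.359×1.15) = e^(−0.4128) = 0.6618; e^(−k₂τ) = e^(−1.003) = 0.3669.
C_P = 0.359×4.45/(0.872−0.359) × (0.6618−0.3669) = 3.114×0.2949 = 0.9184 mol/dm³.
C_A = C_{A0}e^(−k₁τ) = 2.945 mol/dm³, so C_Q = C_{A0}−C_A−C_P = 0.5868 mol/dm³; C_P/C_Q = 1.57.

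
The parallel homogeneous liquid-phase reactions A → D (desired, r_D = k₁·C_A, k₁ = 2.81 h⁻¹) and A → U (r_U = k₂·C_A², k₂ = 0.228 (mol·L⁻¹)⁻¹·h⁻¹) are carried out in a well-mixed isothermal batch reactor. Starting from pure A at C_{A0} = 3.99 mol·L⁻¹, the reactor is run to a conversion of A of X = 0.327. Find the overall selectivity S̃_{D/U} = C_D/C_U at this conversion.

C_A = C_{A0}(1−X) = 2.685 mol·L⁻¹.
Along a PFR/batch, dC_D/dC_A = −r_D/(r_D+r_U) = −k₁/(k₁+k₂·C_A).
Integrating from C_{A0} to C_A: C_D = (2.81/0.228)·ln[(2.81+0.228·3.99)/(2.81+0.228·2.69)] = 12.32·ln(3.720/3.422) = 1.027 mol·L⁻¹.
C_U = (C_{A0}−C_A)−C_D = 0.2774 mol·L⁻¹; S̃_{D/U} = 1.027/0.2774 = 3.70.

3.70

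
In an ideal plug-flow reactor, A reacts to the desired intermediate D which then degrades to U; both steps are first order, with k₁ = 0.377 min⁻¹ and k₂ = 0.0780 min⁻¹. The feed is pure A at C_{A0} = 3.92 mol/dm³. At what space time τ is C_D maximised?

5.27 min

Setting dC_D/dτ = 0 gives τ_opt = ln(k₂/k₁)/(k₂−k₁).
= ln(0.0780/0.377)/(0.0780−0.377) = ln(0.2069)/-0.2990 = -1.576/-0.2990 = 5.27 min.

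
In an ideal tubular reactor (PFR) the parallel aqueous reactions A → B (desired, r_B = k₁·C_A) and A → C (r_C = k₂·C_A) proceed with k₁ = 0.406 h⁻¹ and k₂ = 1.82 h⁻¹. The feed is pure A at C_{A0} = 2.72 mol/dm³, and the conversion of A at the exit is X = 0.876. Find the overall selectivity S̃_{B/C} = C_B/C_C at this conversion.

0.223

C_A = C_{A0}(1−X) = 0.3373 mol/dm³.
Both paths are first order in A, so the instantaneous fraction to B is constant: dC_B/d(−C_A) = k₁/(k₁+k₂) = 0.1824.
C_B = 0.1824·(C_{A0}−C_A) = 0.1824×2.383 = 0.435 mol/dm³.
C_C = (C_{A0}−C_A)−C_B = 1.948 mol/dm³; S̃_{B/C} = 0.4346/1.948 = 0.223.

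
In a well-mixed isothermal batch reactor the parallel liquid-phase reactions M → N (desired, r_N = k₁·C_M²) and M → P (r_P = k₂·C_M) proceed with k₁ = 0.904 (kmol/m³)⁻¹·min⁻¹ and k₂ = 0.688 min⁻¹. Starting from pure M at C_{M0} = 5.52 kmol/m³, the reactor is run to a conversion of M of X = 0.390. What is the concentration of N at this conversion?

1.83 kmol/m³

C_M = C_{M0}(1−X) = 3.367 kmol/m³.
Along a PFR/batch, dC_P/dC_M = −r_P/(r_N+r_P) = −k₂/(k₂+k₁·C_M).
Integrating from C_{M0} to C_M: C_P = (0.688/0.904)·ln[(0.688+0.904·5.52)/(0.688+0.904·3.37)] = 0.7611·ln(5.678/3.732) = 0.3194 kmol/m³.
Then C_N = (C_{M0}−C_M) − C_P = 2.153 − 0.3194 = 1.833 kmol/m³.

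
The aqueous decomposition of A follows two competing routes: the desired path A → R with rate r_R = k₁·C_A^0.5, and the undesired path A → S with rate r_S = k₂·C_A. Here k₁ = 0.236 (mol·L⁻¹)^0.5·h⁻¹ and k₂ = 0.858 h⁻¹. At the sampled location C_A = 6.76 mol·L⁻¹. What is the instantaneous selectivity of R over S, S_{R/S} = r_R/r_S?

0.106

S_{R/S} = r_R/r_S = (k₁·C_A^0.5)/(k₂·C_A) = (k₁/k₂)·C_A^-0.5.
= (0.236×6.760^0.5) / (0.858×6.760) = 0.6136/5.800 = 0.106.
The undesired path is higher order in A, so low C_A (CSTR or dilute feed) favours R.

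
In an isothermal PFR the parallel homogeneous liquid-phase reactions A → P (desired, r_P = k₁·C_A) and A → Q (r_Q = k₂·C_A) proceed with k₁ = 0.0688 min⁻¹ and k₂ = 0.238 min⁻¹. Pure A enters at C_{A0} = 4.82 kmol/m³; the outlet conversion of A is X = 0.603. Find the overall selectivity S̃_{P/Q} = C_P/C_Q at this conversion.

0.289

C_A = C_{A0}(1−X) = 1.914 kmol/m³.
Both paths are first order in A, so the instantaneous fraction to P is constant: dC_P/d(−C_A) = k₁/(k₁+k₂) = 0.2243.
C_P = 0.2243·(C_{A0}−C_A) = 0.2243×2.906 = 0.652 kmol/m³.
C_Q = (C_{A0}−C_A)−C_P = 2.255 kmol/m³; S̃_{P/Q} = 0.6518/2.255 = 0.289.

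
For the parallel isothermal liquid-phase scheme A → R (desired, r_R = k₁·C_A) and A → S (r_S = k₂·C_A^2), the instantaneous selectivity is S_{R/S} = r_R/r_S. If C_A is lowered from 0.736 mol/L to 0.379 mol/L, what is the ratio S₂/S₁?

1.94

S_{R/S} = (k₁/k₂)·C_A⁻¹, so S₂/S₁ = (C_{A,2}/C_{A,1})⁻¹.
= 0.736/0.379 = 1.94.
Selectivity toward R rises as C_A falls — low-concentration operation is favoured.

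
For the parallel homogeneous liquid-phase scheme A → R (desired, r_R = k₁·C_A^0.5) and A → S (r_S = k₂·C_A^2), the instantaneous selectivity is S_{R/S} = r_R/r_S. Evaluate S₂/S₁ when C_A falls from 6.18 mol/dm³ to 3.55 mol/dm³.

S_{R/S} = (k₁/k₂)·C_A^-1.5, so S₂/S₁ = (C_{A,2}/C_{A,1})^-1.5.
= (3.55/6.18)^(-1.5) = (0.5744)^(-1.5) = 2.30.

2.30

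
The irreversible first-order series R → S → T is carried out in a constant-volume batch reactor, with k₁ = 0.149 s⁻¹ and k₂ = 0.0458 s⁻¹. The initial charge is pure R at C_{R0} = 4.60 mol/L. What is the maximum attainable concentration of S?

2.73 mol/L

Evaluating C_S at t_opt = ln(k₂/k₁)/(k₂−k₁) gives C_{S,max}/C_{R0} = (k₁/k₂)^[k₂/(k₂−k₁)].
= (0.149/0.0458)^(0.0458/(0.0458−0.149)) = (3.253)^(-0.4438) = 0.5924.
C_{S,max} = 0.5924×4.60 = 2.73 mol/L.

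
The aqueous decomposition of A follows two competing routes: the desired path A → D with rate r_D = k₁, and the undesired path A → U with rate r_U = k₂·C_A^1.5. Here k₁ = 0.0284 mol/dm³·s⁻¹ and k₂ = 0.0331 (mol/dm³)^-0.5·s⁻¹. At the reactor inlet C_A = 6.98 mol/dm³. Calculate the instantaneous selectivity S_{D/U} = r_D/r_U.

0.0465

S_{D/U} = r_D/r_U = (k₁)/(k₂·C_A^1.5) = (k₁/k₂)·C_A^-1.5.
= (0.0284) / (0.0331×6.980^1.5) = 0.02840/0.6104 = 0.0465.
The undesired path is higher order in A, so low C_A (CSTR or dilute feed) favours D.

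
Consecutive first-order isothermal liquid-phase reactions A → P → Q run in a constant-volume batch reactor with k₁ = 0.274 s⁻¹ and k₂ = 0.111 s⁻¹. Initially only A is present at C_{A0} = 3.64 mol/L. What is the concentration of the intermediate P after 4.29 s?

The intermediate concentration in a first-order A→B→C sequence is C_P = k₁C_{A0}(e^(−k₁t) − e^(−k₂t))/(k₂−k₁).
e^(−k₁t) = e^(−0.274×4.29) = e^(−1.175) = 0.3087; e^(−k₂t) = e^(−0.4762) = 0.6211.
C_P = 0.274×3.64/(0.111−0.274) × (0.3087−0.6211) = (-6.119)×(-0.3125) = 1.912 mol/L.

1.91 mol/L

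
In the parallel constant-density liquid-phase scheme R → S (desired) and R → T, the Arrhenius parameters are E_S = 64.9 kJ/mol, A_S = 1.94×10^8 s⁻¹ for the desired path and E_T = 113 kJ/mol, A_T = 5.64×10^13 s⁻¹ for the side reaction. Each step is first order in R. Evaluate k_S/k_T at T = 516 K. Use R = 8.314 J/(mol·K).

0.255

With equal orders, S_{S/T} = k_S/k_T = (A_S/A_T)·exp[(E_T−E_S)/(RT)].
(E_T−E_S)/(RT) = (113−64.9)×10³/(8.314×516) = 48100/4290 = 11.21.
k_S/k_T = (1.94×10^8/5.64×10^13)·exp(11.21) = 3.440×10^-6 × 74018 = 0.255.
Since E_S < E_T, lowering the temperature improves selectivity toward S.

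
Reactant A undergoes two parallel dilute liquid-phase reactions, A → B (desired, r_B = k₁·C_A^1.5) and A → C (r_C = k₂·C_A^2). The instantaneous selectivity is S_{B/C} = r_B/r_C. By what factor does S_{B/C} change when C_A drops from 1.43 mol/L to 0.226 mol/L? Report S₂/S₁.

S_{B/C} = (k₁/k₂)·C_A^-0.5, so S₂/S₁ = (C_{A,2}/C_{A,1})^-0.5.
= (0.226/1.43)^(-0.5) = (0.1580)^(-0.5) = 2.52.

2.52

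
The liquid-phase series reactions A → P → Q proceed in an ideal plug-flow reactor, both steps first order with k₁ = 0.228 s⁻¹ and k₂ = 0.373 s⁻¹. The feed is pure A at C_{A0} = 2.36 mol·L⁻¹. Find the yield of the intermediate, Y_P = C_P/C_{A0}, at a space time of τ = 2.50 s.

0.270

Solving the coupled first-order balances gives C_P(τ) = [k₁/(k₂−k₁)]·C_{A0}·(e^(−k₁τ) − e^(−k₂τ)).
e^(−k₁τ) = e^(−0.228×2.50) = e^(−0.5700) = 0.5655; e^(−k₂τ) = e^(−0.9325) = 0.3936.
C_P = 0.228×2.36/(0.373−0.228) × (0.5655−0.3936) = 3.711×0.1720 = 0.6381 mol·L⁻¹.
Y_P = C_P/C_{A0} = 0.6381/2.36 = 0.270.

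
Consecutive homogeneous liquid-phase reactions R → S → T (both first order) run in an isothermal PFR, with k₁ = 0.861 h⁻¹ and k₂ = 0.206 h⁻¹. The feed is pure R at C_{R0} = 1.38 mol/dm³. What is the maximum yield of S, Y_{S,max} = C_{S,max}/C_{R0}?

0.638

Evaluating C_S at τ_opt = ln(k₂/k₁)/(k₂−k₁) gives C_{S,max}/C_{R0} = (k₁/k₂)^[k₂/(k₂−k₁)].
= (0.861/0.206)^(0.206/(0.206−0.861)) = (4.180)^(-0.3145) = 0.6377.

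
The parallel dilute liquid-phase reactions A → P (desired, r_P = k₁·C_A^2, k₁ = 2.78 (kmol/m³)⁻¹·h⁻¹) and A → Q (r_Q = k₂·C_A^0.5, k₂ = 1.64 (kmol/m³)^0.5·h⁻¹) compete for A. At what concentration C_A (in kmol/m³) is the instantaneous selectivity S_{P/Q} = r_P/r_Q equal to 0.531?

S_{P/Q} = (k₁/k₂)·C_A^1.5 ⇒ C_A = (S·k₂/k₁)^(1/1.5).
= (0.531×1.64/2.78)^(0.6667) = (0.3133)^(0.6667) = 0.461 kmol/m³.

0.461 kmol/m³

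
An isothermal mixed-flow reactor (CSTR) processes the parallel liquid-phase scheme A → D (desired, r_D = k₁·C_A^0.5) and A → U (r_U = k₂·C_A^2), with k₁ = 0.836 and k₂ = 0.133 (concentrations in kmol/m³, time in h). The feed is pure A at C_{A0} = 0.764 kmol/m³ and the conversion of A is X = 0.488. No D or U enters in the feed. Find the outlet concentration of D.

Exit C_A = C_{A0}(1−X) = 0.764×0.512 = 0.3912 kmol/m³.
A CSTR operates uniformly at the exit composition, giving r_D = 0.5229 and r_U = 0.02035 (each k·C_A^n at C_A = 0.3912).
Fraction of consumed A going to D: r_D/(r_D+r_U) = 0.9625.
C_D = 0.9625·C_{A0}·X = 0.9625×0.764×0.488 = 0.359 kmol/m³.

0.359 kmol/m³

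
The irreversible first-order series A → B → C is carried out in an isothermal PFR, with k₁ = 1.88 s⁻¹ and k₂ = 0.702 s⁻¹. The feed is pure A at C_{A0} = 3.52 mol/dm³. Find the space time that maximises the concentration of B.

The intermediate peaks when r₁ = r₂, i.e. k₁e^(−k₁τ) = k₂e^(−k₂τ), giving τ_opt = ln(k₂/k₁)/(k₂−k₁).
= ln(0.702/1.88)/(0.702−1.88) = ln(0.3734)/-1.178 = -0.9851/-1.178 = 0.836 s.

0.836 s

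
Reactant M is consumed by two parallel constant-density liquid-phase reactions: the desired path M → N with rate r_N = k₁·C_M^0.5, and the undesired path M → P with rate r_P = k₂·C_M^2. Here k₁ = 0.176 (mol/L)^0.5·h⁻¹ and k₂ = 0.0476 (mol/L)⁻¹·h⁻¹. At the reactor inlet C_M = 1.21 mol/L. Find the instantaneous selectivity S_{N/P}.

2.78

S_{N/P} = r_N/r_P = (k₁·C_M^0.5)/(k₂·C_M^2) = (k₁/k₂)·C_M^-1.5.
= (0.176×1.210^0.5) / (0.0476×1.210^2) = 0.1936/0.06969 = 2.78.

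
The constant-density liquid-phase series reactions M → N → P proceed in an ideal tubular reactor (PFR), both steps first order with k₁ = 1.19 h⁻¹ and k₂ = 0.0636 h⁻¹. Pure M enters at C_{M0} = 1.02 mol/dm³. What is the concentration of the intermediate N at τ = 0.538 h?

Solving the coupled first-order balances gives C_N(τ) = [k₁/(k₂−k₁)]·C_{M0}·(e^(−k₁τ) − e^(−k₂τ)).
e^(−k₁τ) = e^(−1.19×0.538) = e^(−0.6402) = 0.5272; e^(−k₂τ) = e^(−0.03422) = 0.9664.
C_N = 1.19×1.02/(0.0636−1.19) × (0.5272−0.9664) = (-1.078)×(-0.4392) = 0.4733 mol/dm³.

0.473 mol/dm³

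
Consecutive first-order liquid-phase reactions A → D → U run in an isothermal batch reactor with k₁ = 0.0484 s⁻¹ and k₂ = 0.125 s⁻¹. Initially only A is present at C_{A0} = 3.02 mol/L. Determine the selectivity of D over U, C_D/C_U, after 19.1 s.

0.469

For first-order series with pure A initially, C_D(t) = k₁C_{A0}/(k₂−k₁)·(e^(−k₁t) − e^(−k₂t)).
e^(−k₁t) = e^(−0.0484×19.1) = e^(−0.9244) = 0.3968; e^(−k₂t) = e^(−2.388) = 0.09186.
C_D = 0.0484×3.02/(0.125−0.0484) × (0.3968−0.09186) = 1.908×0.3049 = 0.5818 mol/L.
C_A = C_{A0}e^(−k₁t) = 1.198 mol/L, so C_U = C_{A0}−C_A−C_D = 1.240 mol/L; C_D/C_U = 0.469.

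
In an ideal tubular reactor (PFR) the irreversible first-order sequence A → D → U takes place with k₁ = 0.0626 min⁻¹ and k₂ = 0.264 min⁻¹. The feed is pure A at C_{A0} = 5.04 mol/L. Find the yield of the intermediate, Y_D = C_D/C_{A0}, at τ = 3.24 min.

0.122

The intermediate concentration in a first-order A→B→C sequence is C_D = k₁C_{A0}(e^(−k₁τ) − e^(−k₂τ))/(k₂−k₁).
e^(−k₁τ) = e^(−0.0626×3.24) = e^(−0.2028) = 0.8164; e^(−k₂τ) = e^(−0.8554) = 0.4251.
C_D = 0.0626×5.04/(0.264−0.0626) × (0.8164−0.4251) = 1.567×0.3913 = 0.6130 mol/L.
Y_D = C_D/C_{A0} = 0.6130/5.04 = 0.122.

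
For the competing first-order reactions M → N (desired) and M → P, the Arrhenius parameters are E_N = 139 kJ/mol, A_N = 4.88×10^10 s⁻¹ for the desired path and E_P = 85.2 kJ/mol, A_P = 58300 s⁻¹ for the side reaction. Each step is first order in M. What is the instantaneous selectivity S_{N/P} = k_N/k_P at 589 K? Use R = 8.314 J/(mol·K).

14.2

k_N/k_P = (A_N/A_P)·exp[−(E_N−E_P)/(RT)] = (A_N/A_P)·exp[(E_P−E_N)/(RT)].
(E_P−E_N)/(RT) = (85.2−139)×10³/(8.314×589) = -53800/4897 = -10.99.
k_N/k_P = (4.88×10^10/58300)·exp(-10.99) = 8.370×10^5 × 1.693×10^-5 = 14.2.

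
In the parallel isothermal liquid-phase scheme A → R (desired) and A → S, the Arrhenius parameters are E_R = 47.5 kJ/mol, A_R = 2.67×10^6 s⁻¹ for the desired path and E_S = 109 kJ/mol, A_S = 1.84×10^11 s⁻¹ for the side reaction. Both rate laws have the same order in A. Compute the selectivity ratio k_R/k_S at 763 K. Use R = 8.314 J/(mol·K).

With equal orders, S_{R/S} = k_R/k_S = (A_R/A_S)·exp[(E_S−E_R)/(RT)].
(E_S−E_R)/(RT) = (109−47.5)×10³/(8.314×763) = 61500/6344 = 9.695.
k_R/k_S = (2.67×10^6/1.84×10^11)·exp(9.695) = 1.451×10^-5 × 16234 = 0.236.
Since E_R < E_S, lowering the temperature improves selectivity toward R.

0.236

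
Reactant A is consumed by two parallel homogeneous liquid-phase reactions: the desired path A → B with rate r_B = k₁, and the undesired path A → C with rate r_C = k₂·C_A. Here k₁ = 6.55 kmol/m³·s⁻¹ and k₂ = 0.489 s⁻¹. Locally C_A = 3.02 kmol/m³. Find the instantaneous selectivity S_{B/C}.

4.44

S_{B/C} = r_B/r_C = (k₁)/(k₂·C_A) = (k₁/k₂)·C_A⁻¹.
= (6.55) / (0.489×3.020) = 6.550/1.477 = 4.44.
The undesired path is higher order in A, so low C_A (CSTR or dilute feed) favours B.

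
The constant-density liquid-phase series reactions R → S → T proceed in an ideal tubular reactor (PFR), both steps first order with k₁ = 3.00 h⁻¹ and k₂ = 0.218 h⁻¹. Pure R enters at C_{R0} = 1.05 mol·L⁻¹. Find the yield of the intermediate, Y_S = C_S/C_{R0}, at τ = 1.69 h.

0.739

The intermediate concentration in a first-order A→B→C sequence is C_S = k₁C_{R0}(e^(−k₁τ) − e^(−k₂τ))/(k₂−k₁).
e^(−k₁τ) = e^(−3.00×1.69) = e^(−5.070) = 0.006282; e^(−k₂τ) = e^(−0.3684) = 0.6918.
C_S = 3.00×1.05/(0.218−3.00) × (0.006282−0.6918) = (-1.132)×(-0.6855) = 0.7762 mol·L⁻¹.
Y_S = C_S/C_{R0} = 0.7762/1.05 = 0.739.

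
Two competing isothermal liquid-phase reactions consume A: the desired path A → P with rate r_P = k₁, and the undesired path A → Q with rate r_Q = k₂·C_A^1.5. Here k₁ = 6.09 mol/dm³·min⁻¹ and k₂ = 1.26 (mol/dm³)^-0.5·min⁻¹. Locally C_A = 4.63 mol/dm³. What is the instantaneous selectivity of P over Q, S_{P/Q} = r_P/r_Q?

S_{P/Q} = r_P/r_Q = (k₁)/(k₂·C_A^1.5) = (k₁/k₂)·C_A^-1.5.
= (6.09) / (1.26×4.630^1.5) = 6.090/12.55 = 0.485.
The undesired path is higher order in A, so low C_A (CSTR or dilute feed) favours P.

0.485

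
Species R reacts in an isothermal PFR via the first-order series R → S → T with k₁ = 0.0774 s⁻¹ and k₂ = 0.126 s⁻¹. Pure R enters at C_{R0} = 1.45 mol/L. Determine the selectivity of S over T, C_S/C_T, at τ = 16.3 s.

The intermediate concentration in a first-order A→B→C sequence is C_S = k₁C_{R0}(e^(−k₁τ) − e^(−k₂τ))/(k₂−k₁).
e^(−k₁τ) = e^(−0.0774×16.3) = e^(−1.262) = 0.2832; e^(−k₂τ) = e^(−2.054) = 0.1282.
C_S = 0.0774×1.45/(0.126−0.0774) × (0.2832−0.1282) = 2.309×0.1549 = 0.3578 mol/L.
C_R = C_{R0}e^(−k₁τ) = 0.4106 mol/L, so C_T = C_{R0}−C_R−C_S = 0.6816 mol/L; C_S/C_T = 0.525.

0.525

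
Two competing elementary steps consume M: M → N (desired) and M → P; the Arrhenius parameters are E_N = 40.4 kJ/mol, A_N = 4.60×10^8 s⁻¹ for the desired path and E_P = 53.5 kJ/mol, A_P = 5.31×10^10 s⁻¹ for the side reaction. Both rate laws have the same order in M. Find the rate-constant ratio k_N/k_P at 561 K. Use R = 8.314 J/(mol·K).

With equal orders, S_{N/P} = k_N/k_P = (A_N/A_P)·exp[(E_P−E_N)/(RT)].
(E_P−E_N)/(RT) = (53.5−40.4)×10³/(8.314×561) = 13100/4664 = 2.809.
k_N/k_P = (4.60×10^8/5.31×10^10)·exp(2.809) = 0.008663 × 16.59 = 0.144.

0.144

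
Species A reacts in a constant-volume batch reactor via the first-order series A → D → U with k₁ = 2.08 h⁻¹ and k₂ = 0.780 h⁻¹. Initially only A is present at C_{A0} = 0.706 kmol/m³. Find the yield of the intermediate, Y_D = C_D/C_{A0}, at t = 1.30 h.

0.473

Solving the coupled first-order balances gives C_D(t) = [k₁/(k₂−k₁)]·C_{A0}·(e^(−k₁t) − e^(−k₂t)).
e^(−k₁t) = e^(−2.08×1.30) = e^(−2.704) = 0.06694; e^(−k₂t) = e^(−1.014) = 0.3628.
C_D = 2.08×0.706/(0.780−2.08) × (0.06694−0.3628) = (-1.130)×(-0.2958) = 0.3342 kmol/m³.
Y_D = C_D/C_{A0} = 0.3342/0.706 = 0.473.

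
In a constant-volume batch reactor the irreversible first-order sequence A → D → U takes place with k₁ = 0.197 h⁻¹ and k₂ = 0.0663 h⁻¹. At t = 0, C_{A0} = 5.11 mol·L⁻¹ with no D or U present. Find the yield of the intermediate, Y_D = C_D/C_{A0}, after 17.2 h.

0.431

The intermediate concentration in a first-order A→B→C sequence is C_D = k₁C_{A0}(e^(−k₁t) − e^(−k₂t))/(k₂−k₁).
e^(−k₁t) = e^(−0.197×17.2) = e^(−3.388) = 0.03376; e^(−k₂t) = e^(−1.140) = 0.3197.
C_D = 0.197×5.11/(0.0663−0.197) × (0.03376−0.3197) = (-7.702)×(-0.2859) = 2.202 mol·L⁻¹.
Y_D = C_D/C_{A0} = 2.202/5.11 = 0.431.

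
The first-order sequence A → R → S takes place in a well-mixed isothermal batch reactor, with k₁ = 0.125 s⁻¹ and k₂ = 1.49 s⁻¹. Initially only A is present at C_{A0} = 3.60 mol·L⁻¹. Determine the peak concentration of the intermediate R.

For a first-order series the maximum intermediate yield is C_{R,max}/C_{A0} = (k₁/k₂)^[k₂/(k₂−k₁)].
= (0.125/1.49)^(1.49/(1.49−0.125)) = (0.08389)^(1.092) = 0.06686.
C_{R,max} = 0.06686×3.60 = 0.241 mol·L⁻¹.

0.241 mol·L⁻¹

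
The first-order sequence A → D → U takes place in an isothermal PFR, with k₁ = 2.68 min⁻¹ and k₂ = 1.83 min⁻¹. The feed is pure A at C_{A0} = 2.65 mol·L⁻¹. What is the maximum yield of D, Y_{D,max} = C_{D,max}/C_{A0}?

Evaluating C_D at τ_opt = ln(k₂/k₁)/(k₂−k₁) gives C_{D,max}/C_{A0} = (k₁/k₂)^[k₂/(k₂−k₁)].
= (2.68/1.83)^(1.83/(1.83−2.68)) = (1.464)^(-2.153) = 0.4398.

0.440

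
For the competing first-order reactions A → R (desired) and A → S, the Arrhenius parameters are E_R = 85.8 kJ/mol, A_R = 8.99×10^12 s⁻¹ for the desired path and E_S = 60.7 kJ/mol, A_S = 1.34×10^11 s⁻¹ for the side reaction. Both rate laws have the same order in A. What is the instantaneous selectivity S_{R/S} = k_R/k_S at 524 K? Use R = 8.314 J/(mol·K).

0.211

Since both paths have the same order in A, the concentration cancels and S_{R/S} = k_R/k_S = (A_R/A_S)·exp[(E_S−E_R)/(RT)].
(E_S−E_R)/(RT) = (60.7−85.8)×10³/(8.314×524) = -25100/4357 = -5.761.
k_R/k_S = (8.99×10^12/1.34×10^11)·exp(-5.761) = 67.09 × 0.003147 = 0.211.
Since E_R > E_S, raising the temperature improves selectivity toward R.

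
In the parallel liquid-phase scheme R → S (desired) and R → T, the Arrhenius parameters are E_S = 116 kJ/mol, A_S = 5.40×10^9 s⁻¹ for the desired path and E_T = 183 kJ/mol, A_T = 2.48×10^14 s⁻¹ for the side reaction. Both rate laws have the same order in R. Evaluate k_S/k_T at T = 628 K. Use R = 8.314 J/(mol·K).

Since both paths have the same order in R, the concentration cancels and S_{S/T} = k_S/k_T = (A_S/A_T)·exp[(E_T−E_S)/(RT)].
(E_T−E_S)/(RT) = (183−116)×10³/(8.314×628) = 67000/5221 = 12.83.
k_S/k_T = (5.40×10^9/2.48×10^14)·exp(12.83) = 2.177×10^-5 × 3.741×10^5 = 8.15.

8.15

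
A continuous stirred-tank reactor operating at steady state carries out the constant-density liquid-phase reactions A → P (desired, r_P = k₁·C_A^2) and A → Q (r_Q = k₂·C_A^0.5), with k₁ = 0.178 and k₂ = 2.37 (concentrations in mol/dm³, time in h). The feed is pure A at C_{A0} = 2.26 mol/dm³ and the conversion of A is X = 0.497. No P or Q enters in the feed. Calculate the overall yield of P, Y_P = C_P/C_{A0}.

0.0415

Exit C_A = C_{A0}(1−X) = 2.26×0.503 = 1.137 mol/dm³.
Rates in a CSTR are evaluated at the outlet concentration: r_P = 0.178×1.137^2 = 0.2300, r_Q = 2.37×1.137^0.5 = 2.527.
Fraction of consumed A going to P: r_P/(r_P+r_Q) = 0.08344.
C_P = 0.08344·C_{A0}·X = 0.08344×2.26×0.497 = 0.0937 mol/dm³; Y_P = C_P/C_{A0} = 0.0415.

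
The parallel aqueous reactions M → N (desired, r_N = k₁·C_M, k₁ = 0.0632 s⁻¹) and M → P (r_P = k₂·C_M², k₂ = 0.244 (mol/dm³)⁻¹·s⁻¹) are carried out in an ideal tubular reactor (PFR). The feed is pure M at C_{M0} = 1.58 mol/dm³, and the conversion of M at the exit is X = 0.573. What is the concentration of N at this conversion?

0.176 mol/dm³

C_M = C_{M0}(1−X) = 0.6747 mol/dm³.
Along a PFR/batch, dC_N/dC_M = −r_N/(r_N+r_P) = −k₁/(k₁+k₂·C_M).
Integrating from C_{M0} to C_M: C_N = (0.0632/0.244)·ln[(0.0632+0.244·1.58)/(0.0632+0.244·0.675)] = 0.2590·ln(0.4487/0.2278) = 0.1756 mol/dm³.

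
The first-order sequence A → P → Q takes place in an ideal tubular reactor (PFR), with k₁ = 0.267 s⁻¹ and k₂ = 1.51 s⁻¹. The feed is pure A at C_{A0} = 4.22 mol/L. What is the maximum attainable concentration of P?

For a first-order series the maximum intermediate yield is C_{P,max}/C_{A0} = (k₁/k₂)^[k₂/(k₂−k₁)].
= (0.267/1.51)^(1.51/(1.51−0.267)) = (0.1768)^(1.215) = 0.1219.
C_{P,max} = 0.1219×4.22 = 0.514 mol/L.

0.514 mol/L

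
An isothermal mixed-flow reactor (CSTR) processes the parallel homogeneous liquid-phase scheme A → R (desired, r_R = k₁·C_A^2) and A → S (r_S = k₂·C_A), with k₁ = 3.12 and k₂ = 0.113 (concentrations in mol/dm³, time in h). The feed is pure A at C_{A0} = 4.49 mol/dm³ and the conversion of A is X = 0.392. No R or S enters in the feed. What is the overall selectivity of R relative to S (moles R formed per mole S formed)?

75.4

Exit C_A = C_{A0}(1−X) = 4.49×0.608 = 2.730 mol/dm³.
Rates in a CSTR are evaluated at the outlet concentration: r_R = 3.12×2.730^2 = 23.25, r_S = 0.113×2.730 = 0.3085.
Overall selectivity = C_R/C_S = r_Rτ/(r_Sτ) = r_R/r_S = 75.4.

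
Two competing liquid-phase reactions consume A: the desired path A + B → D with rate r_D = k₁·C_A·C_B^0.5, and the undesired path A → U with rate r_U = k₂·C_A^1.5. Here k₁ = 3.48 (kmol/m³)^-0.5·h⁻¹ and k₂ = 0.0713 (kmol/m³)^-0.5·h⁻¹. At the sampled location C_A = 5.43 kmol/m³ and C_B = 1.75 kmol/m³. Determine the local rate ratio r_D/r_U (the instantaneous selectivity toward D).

27.7

S_{D/U} = r_D/r_U = (k₁·C_A·C_B^0.5)/(k₂·C_A^1.5) = (k₁/k₂)·C_A^-0.5·C_B^0.5.
= (3.48×5.430×1.750^0.5) / (0.0713×5.430^1.5) = 25.00/0.9022 = 27.7.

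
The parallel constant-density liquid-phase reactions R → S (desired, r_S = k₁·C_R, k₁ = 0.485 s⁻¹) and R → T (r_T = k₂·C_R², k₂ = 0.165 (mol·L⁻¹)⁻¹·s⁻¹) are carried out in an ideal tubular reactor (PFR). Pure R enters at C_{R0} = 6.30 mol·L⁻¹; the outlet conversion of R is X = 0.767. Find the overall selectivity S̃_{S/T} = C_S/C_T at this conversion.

C_R = C_{R0}(1−X) = 1.468 mol·L⁻¹.
Along a PFR/batch, dC_S/dC_R = −r_S/(r_S+r_T) = −k₁/(k₁+k₂·C_R).
Integrating from C_{R0} to C_R: C_S = (0.485/0.165)·ln[(0.485+0.165·6.30)/(0.485+0.165·1.47)] = 2.939·ln(1.525/0.7272) = 2.176 mol·L⁻¹.
C_T = (C_{R0}−C_R)−C_S = 2.656 mol·L⁻¹; S̃_{S/T} = 2.176/2.656 = 0.819.

0.819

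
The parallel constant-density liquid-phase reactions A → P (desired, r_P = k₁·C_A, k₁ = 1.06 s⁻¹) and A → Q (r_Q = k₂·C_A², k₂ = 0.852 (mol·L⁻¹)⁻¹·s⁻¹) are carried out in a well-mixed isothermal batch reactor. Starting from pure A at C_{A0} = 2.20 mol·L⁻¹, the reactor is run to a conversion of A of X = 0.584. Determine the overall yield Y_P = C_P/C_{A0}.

C_A = C_{A0}(1−X) = 0.9152 mol·L⁻¹.
Along a PFR/batch, dC_P/dC_A = −r_P/(r_P+r_Q) = −k₁/(k₁+k₂·C_A).
Integrating from C_{A0} to C_A: C_P = (1.06/0.852)·ln[(1.06+0.852·2.20)/(1.06+0.852·0.915)] = 1.244·ln(2.934/1.840) = 0.5809 mol·L⁻¹.
Y_P = C_P/C_{A0} = 0.5809/2.20 = 0.264.

0.264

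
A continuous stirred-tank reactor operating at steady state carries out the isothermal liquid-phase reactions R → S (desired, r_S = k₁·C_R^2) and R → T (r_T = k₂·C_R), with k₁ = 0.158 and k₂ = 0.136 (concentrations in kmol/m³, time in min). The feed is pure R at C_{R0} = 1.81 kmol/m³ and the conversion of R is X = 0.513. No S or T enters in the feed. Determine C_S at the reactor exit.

Exit C_R = C_{R0}(1−X) = 1.81×0.487 = 0.8815 kmol/m³.
Rates in a CSTR are evaluated at the outlet concentration: r_S = 0.158×0.8815^2 = 0.1228, r_T = 0.136×0.8815 = 0.1199.
Fraction of consumed R going to S: r_S/(r_S+r_T) = 0.5059.
C_S = 0.5059·C_{R0}·X = 0.5059×1.81×0.513 = 0.470 kmol/m³.

0.470 kmol/m³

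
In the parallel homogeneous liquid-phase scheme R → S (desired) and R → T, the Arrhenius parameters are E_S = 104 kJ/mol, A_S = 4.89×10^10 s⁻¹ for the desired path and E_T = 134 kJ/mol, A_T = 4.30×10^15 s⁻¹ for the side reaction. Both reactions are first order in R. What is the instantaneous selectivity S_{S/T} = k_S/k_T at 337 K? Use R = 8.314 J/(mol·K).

0.508

Since both paths have the same order in R, the concentration cancels and S_{S/T} = k_S/k_T = (A_S/A_T)·exp[(E_T−E_S)/(RT)].
(E_T−E_S)/(RT) = (134−104)×10³/(8.314×337) = 30000/2802 = 10.71.
k_S/k_T = (4.89×10^10/4.30×10^15)·exp(10.71) = 1.137×10^-5 × 44682 = 0.508.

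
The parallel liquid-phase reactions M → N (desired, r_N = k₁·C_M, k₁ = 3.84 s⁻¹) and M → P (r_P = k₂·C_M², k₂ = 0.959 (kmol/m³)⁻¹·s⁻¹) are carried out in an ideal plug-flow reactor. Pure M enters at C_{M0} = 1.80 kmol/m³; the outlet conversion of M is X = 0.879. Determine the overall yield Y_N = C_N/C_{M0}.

C_M = C_{M0}(1−X) = 0.2178 kmol/m³.
Along a PFR/batch, dC_N/dC_M = −r_N/(r_N+r_P) = −k₁/(k₁+k₂·C_M).
Integrating from C_{M0} to C_M: C_N = (3.84/0.959)·ln[(3.84+0.959·1.80)/(3.84+0.959·0.218)] = 4.004·ln(5.566/4.049) = 1.274 kmol/m³.
Y_N = C_N/C_{M0} = 1.274/1.80 = 0.708.

0.708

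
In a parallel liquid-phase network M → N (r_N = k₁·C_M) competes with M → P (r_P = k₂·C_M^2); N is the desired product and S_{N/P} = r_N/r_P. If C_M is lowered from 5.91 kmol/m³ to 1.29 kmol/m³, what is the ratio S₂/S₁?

4.58

S_{N/P} = (k₁/k₂)·C_M⁻¹, so S₂/S₁ = (C_{M,2}/C_{M,1})⁻¹.
= 5.91/1.29 = 4.58.
Selectivity toward N rises as C_M falls — low-concentration operation is favoured.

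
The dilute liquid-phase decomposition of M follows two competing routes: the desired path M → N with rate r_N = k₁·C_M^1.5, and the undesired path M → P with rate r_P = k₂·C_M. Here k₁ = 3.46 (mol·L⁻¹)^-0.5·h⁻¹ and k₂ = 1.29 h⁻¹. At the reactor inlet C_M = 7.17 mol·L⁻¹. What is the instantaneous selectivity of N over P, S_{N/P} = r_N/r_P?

7.18

S_{N/P} = r_N/r_P = (k₁·C_M^1.5)/(k₂·C_M) = (k₁/k₂)·C_M^0.5.
= (3.46×7.170^1.5) / (1.29×7.170) = 66.43/9.249 = 7.18.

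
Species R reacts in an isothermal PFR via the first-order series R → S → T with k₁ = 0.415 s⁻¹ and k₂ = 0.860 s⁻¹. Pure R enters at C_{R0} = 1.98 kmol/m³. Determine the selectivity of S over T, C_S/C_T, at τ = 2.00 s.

0.739

For first-order series with pure R initially, C_S(τ) = k₁C_{R0}/(k₂−k₁)·(e^(−k₁τ) − e^(−k₂τ)).
e^(−k₁τ) = e^(−0.415×2.00) = e^(−0.8300) = 0.4360; e^(−k₂τ) = e^(−1.720) = 0.1791.
C_S = 0.415×1.98/(0.860−0.415) × (0.4360−0.1791) = 1.847×0.2570 = 0.4745 kmol/m³.
C_R = C_{R0}e^(−k₁τ) = 0.8634 kmol/m³, so C_T = C_{R0}−C_R−C_S = 0.6421 kmol/m³; C_S/C_T = 0.739.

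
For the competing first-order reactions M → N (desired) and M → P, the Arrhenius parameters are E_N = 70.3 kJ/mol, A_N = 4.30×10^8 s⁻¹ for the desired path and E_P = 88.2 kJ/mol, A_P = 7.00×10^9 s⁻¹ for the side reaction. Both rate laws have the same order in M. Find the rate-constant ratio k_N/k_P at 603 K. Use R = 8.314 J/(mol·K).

k_N/k_P = (A_N/A_P)·exp[−(E_N−E_P)/(RT)] = (A_N/A_P)·exp[(E_P−E_N)/(RT)].
(E_P−E_N)/(RT) = (88.2−70.3)×10³/(8.314×603) = 17900/5013 = 3.570.
k_N/k_P = (4.30×10^8/7.00×10^9)·exp(3.570) = 0.06143 × 35.53 = 2.18.
Since E_N < E_P, lowering the temperature improves selectivity toward N.

2.18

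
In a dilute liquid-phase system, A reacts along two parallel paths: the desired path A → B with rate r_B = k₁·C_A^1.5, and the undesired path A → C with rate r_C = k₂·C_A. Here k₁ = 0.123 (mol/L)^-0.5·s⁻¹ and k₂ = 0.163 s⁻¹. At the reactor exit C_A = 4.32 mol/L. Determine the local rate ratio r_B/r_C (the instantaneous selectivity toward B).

S_{B/C} = r_B/r_C = (k₁·C_A^1.5)/(k₂·C_A) = (k₁/k₂)·C_A^0.5.
= (0.123×4.320^1.5) / (0.163×4.320) = 1.104/0.7042 = 1.57.
Since the desired path is higher order in A, keeping C_A high (PFR or concentrated feed) favours B.

1.57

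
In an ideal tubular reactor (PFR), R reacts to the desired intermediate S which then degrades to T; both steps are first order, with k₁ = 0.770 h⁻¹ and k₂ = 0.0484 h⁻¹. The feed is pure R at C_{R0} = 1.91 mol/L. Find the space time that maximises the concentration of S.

Setting dC_S/dτ = 0 gives τ_opt = ln(k₂/k₁)/(k₂−k₁).
= ln(0.0484/0.770)/(0.0484−0.770) = ln(0.06286)/-0.7216 = -2.767/-0.7216 = 3.83 h.

3.83 h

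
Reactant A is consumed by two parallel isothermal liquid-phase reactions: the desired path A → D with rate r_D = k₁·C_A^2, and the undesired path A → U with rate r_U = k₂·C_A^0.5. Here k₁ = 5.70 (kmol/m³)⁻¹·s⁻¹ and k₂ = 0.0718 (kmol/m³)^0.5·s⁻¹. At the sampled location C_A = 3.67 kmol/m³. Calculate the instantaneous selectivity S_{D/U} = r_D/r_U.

S_{D/U} = r_D/r_U = (k₁·C_A^2)/(k₂·C_A^0.5) = (k₁/k₂)·C_A^1.5.
= (5.70×3.670^2) / (0.0718×3.670^0.5) = 76.77/0.1375 = 558.

558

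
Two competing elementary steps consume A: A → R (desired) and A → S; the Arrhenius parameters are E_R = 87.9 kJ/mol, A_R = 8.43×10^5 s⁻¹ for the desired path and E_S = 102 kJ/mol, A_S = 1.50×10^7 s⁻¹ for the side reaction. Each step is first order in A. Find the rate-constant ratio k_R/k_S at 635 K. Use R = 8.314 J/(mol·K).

With equal orders, S_{R/S} = k_R/k_S = (A_R/A_S)·exp[(E_S−E_R)/(RT)].
(E_S−E_R)/(RT) = (102−87.9)×10³/(8.314×635) = 14100/5279 = 2.671.
k_R/k_S = (8.43×10^5/1.50×10^7)·exp(2.671) = 0.05620 × 14.45 = 0.812.

0.812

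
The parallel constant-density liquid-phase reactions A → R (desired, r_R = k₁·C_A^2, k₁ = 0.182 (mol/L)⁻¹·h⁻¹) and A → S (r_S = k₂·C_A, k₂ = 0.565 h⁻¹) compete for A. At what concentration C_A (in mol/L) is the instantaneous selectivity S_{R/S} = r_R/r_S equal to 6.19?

19.2 mol/L

S_{R/S} = (k₁/k₂)·C_A ⇒ C_A = S·k₂/k₁.
= 6.19×0.565/0.182 = 19.2 mol/L.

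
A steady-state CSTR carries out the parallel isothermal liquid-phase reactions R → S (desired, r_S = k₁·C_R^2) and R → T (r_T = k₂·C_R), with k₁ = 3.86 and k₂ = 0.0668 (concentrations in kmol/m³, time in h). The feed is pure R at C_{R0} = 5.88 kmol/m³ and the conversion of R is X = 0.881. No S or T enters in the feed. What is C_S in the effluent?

Exit C_R = C_{R0}(1−X) = 5.88×0.119 = 0.6997 kmol/m³.
Rates in a CSTR are evaluated at the outlet concentration: r_S = 3.86×0.6997^2 = 1.890, r_T = 0.0668×0.6997 = 0.04674.
Fraction of consumed R going to S: r_S/(r_S+r_T) = 0.9759.
C_S = 0.9759·C_{R0}·X = 0.9759×5.88×0.881 = 5.06 kmol/m³.

5.06 kmol/m³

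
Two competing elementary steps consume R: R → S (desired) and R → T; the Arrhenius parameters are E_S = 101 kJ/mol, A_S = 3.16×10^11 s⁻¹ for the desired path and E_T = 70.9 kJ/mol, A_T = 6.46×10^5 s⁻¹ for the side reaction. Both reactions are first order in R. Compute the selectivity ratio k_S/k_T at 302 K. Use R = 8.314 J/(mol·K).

3.04

With equal orders, S_{S/T} = k_S/k_T = (A_S/A_T)·exp[(E_T−E_S)/(RT)].
(E_T−E_S)/(RT) = (70.9−101)×10³/(8.314×302) = -30100/2511 = -11.99.
k_S/k_T = (3.16×10^11/6.46×10^5)·exp(-11.99) = 4.892×10^5 × 6.218×10^-6 = 3.04.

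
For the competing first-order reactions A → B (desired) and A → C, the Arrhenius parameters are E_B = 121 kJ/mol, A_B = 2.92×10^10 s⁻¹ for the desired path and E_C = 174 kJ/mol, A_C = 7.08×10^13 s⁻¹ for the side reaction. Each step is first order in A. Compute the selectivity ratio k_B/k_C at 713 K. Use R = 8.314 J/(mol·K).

With equal orders, S_{B/C} = k_B/k_C = (A_B/A_C)·exp[(E_C−E_B)/(RT)].
(E_C−E_B)/(RT) = (174−121)×10³/(8.314×713) = 53000/5928 = 8.941.
k_B/k_C = (2.92×10^10/7.08×10^13)·exp(8.941) = 4.124×10^-4 × 7637 = 3.15.
Since E_B < E_C, lowering the temperature improves selectivity toward B.

3.15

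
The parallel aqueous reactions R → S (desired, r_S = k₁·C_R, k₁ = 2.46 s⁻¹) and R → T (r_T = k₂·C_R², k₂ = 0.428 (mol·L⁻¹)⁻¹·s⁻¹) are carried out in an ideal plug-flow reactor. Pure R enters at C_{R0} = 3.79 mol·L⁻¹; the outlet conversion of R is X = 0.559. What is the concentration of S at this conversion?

C_R = C_{R0}(1−X) = 1.671 mol·L⁻¹.
Along a PFR/batch, dC_S/dC_R = −r_S/(r_S+r_T) = −k₁/(k₁+k₂·C_R).
Integrating from C_{R0} to C_R: C_S = (2.46/0.428)·ln[(2.46+0.428·3.79)/(2.46+0.428·1.67)] = 5.748·ln(4.082/3.175) = 1.444 mol·L⁻¹.

1.44 mol·L⁻¹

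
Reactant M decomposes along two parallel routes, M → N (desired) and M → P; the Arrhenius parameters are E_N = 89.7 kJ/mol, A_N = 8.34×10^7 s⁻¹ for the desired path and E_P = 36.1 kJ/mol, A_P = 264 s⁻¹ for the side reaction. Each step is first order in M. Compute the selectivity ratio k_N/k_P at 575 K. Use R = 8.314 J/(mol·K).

4.27

With equal orders, S_{N/P} = k_N/k_P = (A_N/A_P)·exp[(E_P−E_N)/(RT)].
(E_P−E_N)/(RT) = (36.1−89.7)×10³/(8.314×575) = -53600/4781 = -11.21.
k_N/k_P = (8.34×10^7/264)·exp(-11.21) = 3.159×10^5 × 1.351×10^-5 = 4.27.
Since E_N > E_P, raising the temperature improves selectivity toward N.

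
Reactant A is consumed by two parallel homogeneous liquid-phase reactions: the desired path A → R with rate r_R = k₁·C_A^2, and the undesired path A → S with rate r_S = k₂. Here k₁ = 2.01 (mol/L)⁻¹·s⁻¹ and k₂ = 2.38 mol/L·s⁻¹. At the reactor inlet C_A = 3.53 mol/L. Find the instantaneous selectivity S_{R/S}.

10.5

S_{R/S} = r_R/r_S = (k₁·C_A^2)/(k₂) = (k₁/k₂)·C_A^2.
= (2.01×3.530^2) / (2.38) = 25.05/2.380 = 10.5.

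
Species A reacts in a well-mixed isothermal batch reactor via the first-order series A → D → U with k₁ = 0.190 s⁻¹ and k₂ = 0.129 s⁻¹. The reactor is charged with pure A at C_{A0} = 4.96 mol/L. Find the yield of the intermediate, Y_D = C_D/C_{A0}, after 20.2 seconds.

0.163

For first-order series with pure A initially, C_D(t) = k₁C_{A0}/(k₂−k₁)·(e^(−k₁t) − e^(−k₂t)).
e^(−k₁t) = e^(−0.190×20.2) = e^(−3.838) = 0.02154; e^(−k₂t) = e^(−2.606) = 0.07384.
C_D = 0.190×4.96/(0.129−0.190) × (0.02154−0.07384) = (-15.45)×(-0.05231) = 0.8081 mol/L.
Y_D = C_D/C_{A0} = 0.8081/4.96 = 0.163.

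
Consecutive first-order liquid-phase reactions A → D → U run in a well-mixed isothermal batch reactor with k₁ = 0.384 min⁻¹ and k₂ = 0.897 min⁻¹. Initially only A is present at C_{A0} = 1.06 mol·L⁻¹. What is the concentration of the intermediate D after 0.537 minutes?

The intermediate concentration in a first-order A→B→C sequence is C_D = k₁C_{A0}(e^(−k₁t) − e^(−k₂t))/(k₂−k₁).
e^(−k₁t) = e^(−0.384×0.537) = e^(−0.2062) = 0.8137; e^(−k₂t) = e^(−0.4817) = 0.6177.
C_D = 0.384×1.06/(0.897−0.384) × (0.8137−0.6177) = 0.7935×0.1959 = 0.1555 mol·L⁻¹.

0.155 mol·L⁻¹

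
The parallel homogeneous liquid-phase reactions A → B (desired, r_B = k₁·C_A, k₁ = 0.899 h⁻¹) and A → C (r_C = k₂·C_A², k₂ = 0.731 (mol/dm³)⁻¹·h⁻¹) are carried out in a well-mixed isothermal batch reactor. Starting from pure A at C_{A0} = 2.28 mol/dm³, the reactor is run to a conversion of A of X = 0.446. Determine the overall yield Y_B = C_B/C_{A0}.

C_A = C_{A0}(1−X) = 1.263 mol/dm³.
Along a PFR/batch, dC_B/dC_A = −r_B/(r_B+r_C) = −k₁/(k₁+k₂·C_A).
Integrating from C_{A0} to C_A: C_B = (0.899/0.731)·ln[(0.899+0.731·2.28)/(0.899+0.731·1.26)] = 1.230·ln(2.566/1.822) = 0.4207 mol/dm³.
Y_B = C_B/C_{A0} = 0.4207/2.28 = 0.185.

0.185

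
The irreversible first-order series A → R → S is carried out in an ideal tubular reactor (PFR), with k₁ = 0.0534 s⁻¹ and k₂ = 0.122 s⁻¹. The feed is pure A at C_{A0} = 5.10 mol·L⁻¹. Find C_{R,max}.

1.17 mol·L⁻¹

At the optimum, C_{R,max}/C_{A0} = (k₁/k₂)^[k₂/(k₂−k₁)].
= (0.0534/0.122)^(0.122/(0.122−0.0534)) = (0.4377)^(1.778) = 0.2301.
C_{R,max} = 0.2301×5.10 = 1.17 mol·L⁻¹.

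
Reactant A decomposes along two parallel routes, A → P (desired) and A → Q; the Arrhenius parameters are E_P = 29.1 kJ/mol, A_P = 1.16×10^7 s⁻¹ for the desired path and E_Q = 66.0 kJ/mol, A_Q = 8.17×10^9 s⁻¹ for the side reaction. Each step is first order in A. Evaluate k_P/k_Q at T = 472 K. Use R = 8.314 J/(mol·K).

With equal orders, S_{P/Q} = k_P/k_Q = (A_P/A_Q)·exp[(E_Q−E_P)/(RT)].
(E_Q−E_P)/(RT) = (66.0−29.1)×10³/(8.314×472) = 36900/3924 = 9.403.
k_P/k_Q = (1.16×10^7/8.17×10^9)·exp(9.403) = 0.001420 × 12127 = 17.2.

17.2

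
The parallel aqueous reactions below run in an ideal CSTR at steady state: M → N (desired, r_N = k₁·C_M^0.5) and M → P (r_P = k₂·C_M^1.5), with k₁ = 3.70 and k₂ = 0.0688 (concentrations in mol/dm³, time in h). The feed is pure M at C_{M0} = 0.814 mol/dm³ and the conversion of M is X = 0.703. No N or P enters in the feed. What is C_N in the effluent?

0.570 mol/dm³

Exit C_M = C_{M0}(1−X) = 0.814×0.297 = 0.2418 mol/dm³.
A CSTR operates uniformly at the exit composition, giving r_N = 1.819 and r_P = 0.008178 (each k·C_M^n at C_M = 0.2418).
Fraction of consumed M going to N: r_N/(r_N+r_P) = 0.9955.
C_N = 0.9955·C_{M0}·X = 0.9955×0.814×0.703 = 0.570 mol/dm³.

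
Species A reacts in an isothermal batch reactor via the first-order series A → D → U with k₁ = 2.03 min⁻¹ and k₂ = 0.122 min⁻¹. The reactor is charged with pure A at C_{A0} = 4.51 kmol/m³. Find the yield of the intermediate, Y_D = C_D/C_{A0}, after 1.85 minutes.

0.824

The intermediate concentration in a first-order A→B→C sequence is C_D = k₁C_{A0}(e^(−k₁t) − e^(−k₂t))/(k₂−k₁).
e^(−k₁t) = e^(−2.03×1.85) = e^(−3.755) = 0.02339; e^(−k₂t) = e^(−0.2257) = 0.7980.
C_D = 2.03×4.51/(0.122−2.03) × (0.02339−0.7980) = (-4.798)×(-0.7746) = 3.717 kmol/m³.
Y_D = C_D/C_{A0} = 3.717/4.51 = 0.824.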